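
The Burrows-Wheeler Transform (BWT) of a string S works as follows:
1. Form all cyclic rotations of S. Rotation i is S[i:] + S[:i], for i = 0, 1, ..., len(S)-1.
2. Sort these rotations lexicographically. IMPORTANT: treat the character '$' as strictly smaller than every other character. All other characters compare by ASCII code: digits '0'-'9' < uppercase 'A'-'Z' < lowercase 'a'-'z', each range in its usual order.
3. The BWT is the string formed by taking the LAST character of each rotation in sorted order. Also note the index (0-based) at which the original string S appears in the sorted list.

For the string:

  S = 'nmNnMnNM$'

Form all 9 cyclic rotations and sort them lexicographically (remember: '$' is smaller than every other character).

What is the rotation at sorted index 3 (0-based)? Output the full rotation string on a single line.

Answer: NM$nmNnMn

Derivation:
All 9 rotations (rotation i = S[i:]+S[:i]):
  rot[0] = nmNnMnNM$
  rot[1] = mNnMnNM$n
  rot[2] = NnMnNM$nm
  rot[3] = nMnNM$nmN
  rot[4] = MnNM$nmNn
  rot[5] = nNM$nmNnM
  rot[6] = NM$nmNnMn
  rot[7] = M$nmNnMnN
  rot[8] = $nmNnMnNM
Sorted (with $ < everything):
  sorted[0] = $nmNnMnNM
  sorted[1] = M$nmNnMnN
  sorted[2] = MnNM$nmNn
  sorted[3] = NM$nmNnMn
  sorted[4] = NnMnNM$nm
  sorted[5] = mNnMnNM$n
  sorted[6] = nMnNM$nmN
  sorted[7] = nNM$nmNnM
  sorted[8] = nmNnMnNM$
sorted[3] = NM$nmNnMn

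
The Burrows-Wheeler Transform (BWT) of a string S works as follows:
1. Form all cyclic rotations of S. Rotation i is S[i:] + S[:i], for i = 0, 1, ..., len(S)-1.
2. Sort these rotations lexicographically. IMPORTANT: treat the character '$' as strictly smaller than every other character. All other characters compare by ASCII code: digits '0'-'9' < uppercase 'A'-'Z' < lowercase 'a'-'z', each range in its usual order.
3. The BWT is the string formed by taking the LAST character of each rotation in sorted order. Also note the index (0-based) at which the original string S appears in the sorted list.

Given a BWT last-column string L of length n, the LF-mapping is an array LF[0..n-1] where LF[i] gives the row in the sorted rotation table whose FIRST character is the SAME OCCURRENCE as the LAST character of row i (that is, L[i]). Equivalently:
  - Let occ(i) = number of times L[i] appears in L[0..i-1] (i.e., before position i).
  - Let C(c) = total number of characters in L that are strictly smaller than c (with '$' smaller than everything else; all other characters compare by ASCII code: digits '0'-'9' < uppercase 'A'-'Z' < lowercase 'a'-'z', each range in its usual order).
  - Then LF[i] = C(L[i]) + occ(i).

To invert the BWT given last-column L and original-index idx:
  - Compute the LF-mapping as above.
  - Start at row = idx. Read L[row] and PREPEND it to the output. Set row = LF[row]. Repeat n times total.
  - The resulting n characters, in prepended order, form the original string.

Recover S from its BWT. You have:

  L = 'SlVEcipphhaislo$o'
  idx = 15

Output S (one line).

Answer: philosophicalEVS$

Derivation:
LF mapping: 2 10 3 1 5 8 14 15 6 7 4 9 16 11 12 0 13
Walk LF starting at row 15, prepending L[row]:
  step 1: row=15, L[15]='$', prepend. Next row=LF[15]=0
  step 2: row=0, L[0]='S', prepend. Next row=LF[0]=2
  step 3: row=2, L[2]='V', prepend. Next row=LF[2]=3
  step 4: row=3, L[3]='E', prepend. Next row=LF[3]=1
  step 5: row=1, L[1]='l', prepend. Next row=LF[1]=10
  step 6: row=10, L[10]='a', prepend. Next row=LF[10]=4
  step 7: row=4, L[4]='c', prepend. Next row=LF[4]=5
  step 8: row=5, L[5]='i', prepend. Next row=LF[5]=8
  step 9: row=8, L[8]='h', prepend. Next row=LF[8]=6
  step 10: row=6, L[6]='p', prepend. Next row=LF[6]=14
  step 11: row=14, L[14]='o', prepend. Next row=LF[14]=12
  step 12: row=12, L[12]='s', prepend. Next row=LF[12]=16
  step 13: row=16, L[16]='o', prepend. Next row=LF[16]=13
  step 14: row=13, L[13]='l', prepend. Next row=LF[13]=11
  step 15: row=11, L[11]='i', prepend. Next row=LF[11]=9
  step 16: row=9, L[9]='h', prepend. Next row=LF[9]=7
  step 17: row=7, L[7]='p', prepend. Next row=LF[7]=15
Reversed output: philosophicalEVS$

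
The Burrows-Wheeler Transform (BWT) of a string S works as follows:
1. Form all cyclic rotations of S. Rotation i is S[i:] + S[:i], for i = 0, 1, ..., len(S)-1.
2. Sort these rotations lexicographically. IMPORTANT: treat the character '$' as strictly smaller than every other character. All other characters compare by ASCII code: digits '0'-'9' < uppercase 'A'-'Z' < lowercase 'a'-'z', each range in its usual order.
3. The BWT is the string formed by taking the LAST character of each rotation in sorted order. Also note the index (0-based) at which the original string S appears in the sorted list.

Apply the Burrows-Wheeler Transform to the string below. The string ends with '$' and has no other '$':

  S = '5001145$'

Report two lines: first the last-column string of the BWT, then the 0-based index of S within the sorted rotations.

All 8 rotations (rotation i = S[i:]+S[:i]):
  rot[0] = 5001145$
  rot[1] = 001145$5
  rot[2] = 01145$50
  rot[3] = 1145$500
  rot[4] = 145$5001
  rot[5] = 45$50011
  rot[6] = 5$500114
  rot[7] = $5001145
Sorted (with $ < everything):
  sorted[0] = $5001145  (last char: '5')
  sorted[1] = 001145$5  (last char: '5')
  sorted[2] = 01145$50  (last char: '0')
  sorted[3] = 1145$500  (last char: '0')
  sorted[4] = 145$5001  (last char: '1')
  sorted[5] = 45$50011  (last char: '1')
  sorted[6] = 5$500114  (last char: '4')
  sorted[7] = 5001145$  (last char: '$')
Last column: 5500114$
Original string S is at sorted index 7

Answer: 5500114$
7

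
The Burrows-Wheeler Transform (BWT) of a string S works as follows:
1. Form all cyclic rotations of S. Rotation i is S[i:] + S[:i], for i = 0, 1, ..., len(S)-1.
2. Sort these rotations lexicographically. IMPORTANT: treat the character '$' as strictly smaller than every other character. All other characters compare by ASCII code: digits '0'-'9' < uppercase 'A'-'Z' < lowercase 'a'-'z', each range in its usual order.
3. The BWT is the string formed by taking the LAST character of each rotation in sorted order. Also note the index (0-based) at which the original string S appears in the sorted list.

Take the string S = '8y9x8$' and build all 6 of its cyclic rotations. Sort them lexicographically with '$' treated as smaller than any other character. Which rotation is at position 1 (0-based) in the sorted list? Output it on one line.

All 6 rotations (rotation i = S[i:]+S[:i]):
  rot[0] = 8y9x8$
  rot[1] = y9x8$8
  rot[2] = 9x8$8y
  rot[3] = x8$8y9
  rot[4] = 8$8y9x
  rot[5] = $8y9x8
Sorted (with $ < everything):
  sorted[0] = $8y9x8
  sorted[1] = 8$8y9x
  sorted[2] = 8y9x8$
  sorted[3] = 9x8$8y
  sorted[4] = x8$8y9
  sorted[5] = y9x8$8
sorted[1] = 8$8y9x

Answer: 8$8y9x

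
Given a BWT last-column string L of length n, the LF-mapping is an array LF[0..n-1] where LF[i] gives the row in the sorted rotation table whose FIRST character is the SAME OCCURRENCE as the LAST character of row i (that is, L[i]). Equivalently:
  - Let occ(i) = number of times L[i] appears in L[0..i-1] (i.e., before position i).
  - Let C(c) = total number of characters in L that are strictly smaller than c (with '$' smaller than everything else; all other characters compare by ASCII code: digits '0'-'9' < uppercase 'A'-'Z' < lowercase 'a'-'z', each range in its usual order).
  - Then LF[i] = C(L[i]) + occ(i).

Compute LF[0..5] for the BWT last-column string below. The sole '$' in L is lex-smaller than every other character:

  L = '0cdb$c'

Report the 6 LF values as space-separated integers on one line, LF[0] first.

Answer: 1 3 5 2 0 4

Derivation:
Char counts: '$':1, '0':1, 'b':1, 'c':2, 'd':1
C (first-col start): C('$')=0, C('0')=1, C('b')=2, C('c')=3, C('d')=5
L[0]='0': occ=0, LF[0]=C('0')+0=1+0=1
L[1]='c': occ=0, LF[1]=C('c')+0=3+0=3
L[2]='d': occ=0, LF[2]=C('d')+0=5+0=5
L[3]='b': occ=0, LF[3]=C('b')+0=2+0=2
L[4]='$': occ=0, LF[4]=C('$')+0=0+0=0
L[5]='c': occ=1, LF[5]=C('c')+1=3+1=4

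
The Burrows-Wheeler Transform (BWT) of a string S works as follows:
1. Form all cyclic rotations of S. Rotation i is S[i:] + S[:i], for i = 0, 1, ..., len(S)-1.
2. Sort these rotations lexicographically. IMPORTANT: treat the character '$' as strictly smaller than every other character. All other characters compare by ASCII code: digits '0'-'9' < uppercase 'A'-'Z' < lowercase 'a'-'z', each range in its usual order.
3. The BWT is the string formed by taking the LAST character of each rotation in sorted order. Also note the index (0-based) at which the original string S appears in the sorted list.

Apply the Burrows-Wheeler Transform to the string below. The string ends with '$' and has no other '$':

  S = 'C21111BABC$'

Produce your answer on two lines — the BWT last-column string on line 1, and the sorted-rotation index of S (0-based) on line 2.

Answer: C2111CB1AB$
10

Derivation:
All 11 rotations (rotation i = S[i:]+S[:i]):
  rot[0] = C21111BABC$
  rot[1] = 21111BABC$C
  rot[2] = 1111BABC$C2
  rot[3] = 111BABC$C21
  rot[4] = 11BABC$C211
  rot[5] = 1BABC$C2111
  rot[6] = BABC$C21111
  rot[7] = ABC$C21111B
  rot[8] = BC$C21111BA
  rot[9] = C$C21111BAB
  rot[10] = $C21111BABC
Sorted (with $ < everything):
  sorted[0] = $C21111BABC  (last char: 'C')
  sorted[1] = 1111BABC$C2  (last char: '2')
  sorted[2] = 111BABC$C21  (last char: '1')
  sorted[3] = 11BABC$C211  (last char: '1')
  sorted[4] = 1BABC$C2111  (last char: '1')
  sorted[5] = 21111BABC$C  (last char: 'C')
  sorted[6] = ABC$C21111B  (last char: 'B')
  sorted[7] = BABC$C21111  (last char: '1')
  sorted[8] = BC$C21111BA  (last char: 'A')
  sorted[9] = C$C21111BAB  (last char: 'B')
  sorted[10] = C21111BABC$  (last char: '$')
Last column: C2111CB1AB$
Original string S is at sorted index 10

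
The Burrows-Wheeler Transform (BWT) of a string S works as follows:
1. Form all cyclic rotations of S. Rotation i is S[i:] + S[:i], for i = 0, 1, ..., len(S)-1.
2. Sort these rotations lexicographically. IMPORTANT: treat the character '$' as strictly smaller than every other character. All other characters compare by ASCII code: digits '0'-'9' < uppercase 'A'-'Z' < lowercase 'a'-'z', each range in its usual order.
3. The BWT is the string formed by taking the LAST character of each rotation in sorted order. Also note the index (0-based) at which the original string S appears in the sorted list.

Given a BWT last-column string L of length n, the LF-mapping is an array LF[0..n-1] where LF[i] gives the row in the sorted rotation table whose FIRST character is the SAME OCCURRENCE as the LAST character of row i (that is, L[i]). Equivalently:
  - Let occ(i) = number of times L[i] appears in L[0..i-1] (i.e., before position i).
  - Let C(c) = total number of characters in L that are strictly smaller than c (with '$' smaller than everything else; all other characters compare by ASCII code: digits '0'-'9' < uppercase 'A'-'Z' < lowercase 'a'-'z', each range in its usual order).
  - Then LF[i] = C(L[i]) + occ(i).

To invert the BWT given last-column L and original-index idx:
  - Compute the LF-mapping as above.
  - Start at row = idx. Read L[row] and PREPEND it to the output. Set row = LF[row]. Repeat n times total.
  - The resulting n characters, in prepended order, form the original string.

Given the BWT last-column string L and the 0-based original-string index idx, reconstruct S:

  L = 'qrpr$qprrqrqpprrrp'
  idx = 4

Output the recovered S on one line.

Answer: prqqrprqprrrrrppq$

Derivation:
LF mapping: 6 10 1 11 0 7 2 12 13 8 14 9 3 4 15 16 17 5
Walk LF starting at row 4, prepending L[row]:
  step 1: row=4, L[4]='$', prepend. Next row=LF[4]=0
  step 2: row=0, L[0]='q', prepend. Next row=LF[0]=6
  step 3: row=6, L[6]='p', prepend. Next row=LF[6]=2
  step 4: row=2, L[2]='p', prepend. Next row=LF[2]=1
  step 5: row=1, L[1]='r', prepend. Next row=LF[1]=10
  step 6: row=10, L[10]='r', prepend. Next row=LF[10]=14
  step 7: row=14, L[14]='r', prepend. Next row=LF[14]=15
  step 8: row=15, L[15]='r', prepend. Next row=LF[15]=16
  step 9: row=16, L[16]='r', prepend. Next row=LF[16]=17
  step 10: row=17, L[17]='p', prepend. Next row=LF[17]=5
  step 11: row=5, L[5]='q', prepend. Next row=LF[5]=7
  step 12: row=7, L[7]='r', prepend. Next row=LF[7]=12
  step 13: row=12, L[12]='p', prepend. Next row=LF[12]=3
  step 14: row=3, L[3]='r', prepend. Next row=LF[3]=11
  step 15: row=11, L[11]='q', prepend. Next row=LF[11]=9
  step 16: row=9, L[9]='q', prepend. Next row=LF[9]=8
  step 17: row=8, L[8]='r', prepend. Next row=LF[8]=13
  step 18: row=13, L[13]='p', prepend. Next row=LF[13]=4
Reversed output: prqqrprqprrrrrppq$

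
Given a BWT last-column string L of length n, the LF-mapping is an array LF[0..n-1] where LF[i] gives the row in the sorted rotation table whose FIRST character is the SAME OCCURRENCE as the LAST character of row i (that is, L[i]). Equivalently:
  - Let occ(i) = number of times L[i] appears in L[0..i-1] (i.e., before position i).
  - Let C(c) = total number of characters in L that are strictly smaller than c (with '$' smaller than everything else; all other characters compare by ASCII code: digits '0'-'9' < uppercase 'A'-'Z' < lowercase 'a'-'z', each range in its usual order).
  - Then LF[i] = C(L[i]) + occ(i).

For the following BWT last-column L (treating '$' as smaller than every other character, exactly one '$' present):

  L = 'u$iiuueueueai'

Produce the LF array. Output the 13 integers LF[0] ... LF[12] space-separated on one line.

Answer: 8 0 5 6 9 10 2 11 3 12 4 1 7

Derivation:
Char counts: '$':1, 'a':1, 'e':3, 'i':3, 'u':5
C (first-col start): C('$')=0, C('a')=1, C('e')=2, C('i')=5, C('u')=8
L[0]='u': occ=0, LF[0]=C('u')+0=8+0=8
L[1]='$': occ=0, LF[1]=C('$')+0=0+0=0
L[2]='i': occ=0, LF[2]=C('i')+0=5+0=5
L[3]='i': occ=1, LF[3]=C('i')+1=5+1=6
L[4]='u': occ=1, LF[4]=C('u')+1=8+1=9
L[5]='u': occ=2, LF[5]=C('u')+2=8+2=10
L[6]='e': occ=0, LF[6]=C('e')+0=2+0=2
L[7]='u': occ=3, LF[7]=C('u')+3=8+3=11
L[8]='e': occ=1, LF[8]=C('e')+1=2+1=3
L[9]='u': occ=4, LF[9]=C('u')+4=8+4=12
L[10]='e': occ=2, LF[10]=C('e')+2=2+2=4
L[11]='a': occ=0, LF[11]=C('a')+0=1+0=1
L[12]='i': occ=2, LF[12]=C('i')+2=5+2=7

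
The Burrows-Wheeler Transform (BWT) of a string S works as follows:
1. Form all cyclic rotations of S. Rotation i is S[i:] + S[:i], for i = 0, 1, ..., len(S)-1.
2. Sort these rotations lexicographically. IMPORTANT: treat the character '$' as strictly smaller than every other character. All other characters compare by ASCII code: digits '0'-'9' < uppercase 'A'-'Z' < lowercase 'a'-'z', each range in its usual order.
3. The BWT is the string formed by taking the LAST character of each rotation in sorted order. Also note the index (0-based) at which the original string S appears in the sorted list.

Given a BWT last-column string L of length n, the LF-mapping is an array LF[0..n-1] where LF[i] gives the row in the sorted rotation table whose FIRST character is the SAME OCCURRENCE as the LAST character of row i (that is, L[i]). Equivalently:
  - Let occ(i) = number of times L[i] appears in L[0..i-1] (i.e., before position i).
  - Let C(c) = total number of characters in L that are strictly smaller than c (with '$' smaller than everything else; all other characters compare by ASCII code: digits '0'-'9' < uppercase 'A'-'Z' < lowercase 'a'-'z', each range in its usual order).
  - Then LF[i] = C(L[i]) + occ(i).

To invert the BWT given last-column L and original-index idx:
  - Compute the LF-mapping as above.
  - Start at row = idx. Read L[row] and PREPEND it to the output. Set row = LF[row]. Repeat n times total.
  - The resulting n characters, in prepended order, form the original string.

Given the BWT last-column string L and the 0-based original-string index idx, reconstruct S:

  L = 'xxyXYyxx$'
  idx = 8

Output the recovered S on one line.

LF mapping: 3 4 7 1 2 8 5 6 0
Walk LF starting at row 8, prepending L[row]:
  step 1: row=8, L[8]='$', prepend. Next row=LF[8]=0
  step 2: row=0, L[0]='x', prepend. Next row=LF[0]=3
  step 3: row=3, L[3]='X', prepend. Next row=LF[3]=1
  step 4: row=1, L[1]='x', prepend. Next row=LF[1]=4
  step 5: row=4, L[4]='Y', prepend. Next row=LF[4]=2
  step 6: row=2, L[2]='y', prepend. Next row=LF[2]=7
  step 7: row=7, L[7]='x', prepend. Next row=LF[7]=6
  step 8: row=6, L[6]='x', prepend. Next row=LF[6]=5
  step 9: row=5, L[5]='y', prepend. Next row=LF[5]=8
Reversed output: yxxyYxXx$

Answer: yxxyYxXx$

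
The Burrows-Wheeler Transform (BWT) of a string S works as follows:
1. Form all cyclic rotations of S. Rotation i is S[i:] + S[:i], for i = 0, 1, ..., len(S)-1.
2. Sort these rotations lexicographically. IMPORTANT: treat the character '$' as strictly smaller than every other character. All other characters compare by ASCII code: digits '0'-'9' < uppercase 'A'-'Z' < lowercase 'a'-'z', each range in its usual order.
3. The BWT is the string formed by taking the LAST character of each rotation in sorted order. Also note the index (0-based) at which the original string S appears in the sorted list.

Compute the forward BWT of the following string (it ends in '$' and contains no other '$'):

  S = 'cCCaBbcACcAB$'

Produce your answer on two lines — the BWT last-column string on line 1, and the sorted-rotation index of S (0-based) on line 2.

Answer: BccAacCACBCb$
12

Derivation:
All 13 rotations (rotation i = S[i:]+S[:i]):
  rot[0] = cCCaBbcACcAB$
  rot[1] = CCaBbcACcAB$c
  rot[2] = CaBbcACcAB$cC
  rot[3] = aBbcACcAB$cCC
  rot[4] = BbcACcAB$cCCa
  rot[5] = bcACcAB$cCCaB
  rot[6] = cACcAB$cCCaBb
  rot[7] = ACcAB$cCCaBbc
  rot[8] = CcAB$cCCaBbcA
  rot[9] = cAB$cCCaBbcAC
  rot[10] = AB$cCCaBbcACc
  rot[11] = B$cCCaBbcACcA
  rot[12] = $cCCaBbcACcAB
Sorted (with $ < everything):
  sorted[0] = $cCCaBbcACcAB  (last char: 'B')
  sorted[1] = AB$cCCaBbcACc  (last char: 'c')
  sorted[2] = ACcAB$cCCaBbc  (last char: 'c')
  sorted[3] = B$cCCaBbcACcA  (last char: 'A')
  sorted[4] = BbcACcAB$cCCa  (last char: 'a')
  sorted[5] = CCaBbcACcAB$c  (last char: 'c')
  sorted[6] = CaBbcACcAB$cC  (last char: 'C')
  sorted[7] = CcAB$cCCaBbcA  (last char: 'A')
  sorted[8] = aBbcACcAB$cCC  (last char: 'C')
  sorted[9] = bcACcAB$cCCaB  (last char: 'B')
  sorted[10] = cAB$cCCaBbcAC  (last char: 'C')
  sorted[11] = cACcAB$cCCaBb  (last char: 'b')
  sorted[12] = cCCaBbcACcAB$  (last char: '$')
Last column: BccAacCACBCb$
Original string S is at sorted index 12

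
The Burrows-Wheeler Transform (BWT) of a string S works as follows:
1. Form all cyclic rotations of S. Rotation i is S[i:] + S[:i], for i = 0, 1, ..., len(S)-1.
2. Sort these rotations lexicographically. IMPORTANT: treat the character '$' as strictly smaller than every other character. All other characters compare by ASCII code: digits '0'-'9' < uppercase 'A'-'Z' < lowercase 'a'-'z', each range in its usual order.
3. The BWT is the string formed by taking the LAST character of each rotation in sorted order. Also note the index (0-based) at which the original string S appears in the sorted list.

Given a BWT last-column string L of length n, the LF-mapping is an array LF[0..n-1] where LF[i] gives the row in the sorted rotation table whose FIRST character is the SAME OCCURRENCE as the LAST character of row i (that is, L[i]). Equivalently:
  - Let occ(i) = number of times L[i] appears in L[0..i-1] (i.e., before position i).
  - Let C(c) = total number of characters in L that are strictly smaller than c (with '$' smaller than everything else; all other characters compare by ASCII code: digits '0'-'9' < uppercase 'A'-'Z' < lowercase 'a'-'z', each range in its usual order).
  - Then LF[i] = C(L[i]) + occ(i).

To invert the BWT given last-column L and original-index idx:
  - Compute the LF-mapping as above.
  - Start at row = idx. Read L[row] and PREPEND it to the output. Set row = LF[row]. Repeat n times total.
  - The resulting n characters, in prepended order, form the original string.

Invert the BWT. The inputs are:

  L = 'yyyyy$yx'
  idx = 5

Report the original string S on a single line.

Answer: yyxyyyy$

Derivation:
LF mapping: 2 3 4 5 6 0 7 1
Walk LF starting at row 5, prepending L[row]:
  step 1: row=5, L[5]='$', prepend. Next row=LF[5]=0
  step 2: row=0, L[0]='y', prepend. Next row=LF[0]=2
  step 3: row=2, L[2]='y', prepend. Next row=LF[2]=4
  step 4: row=4, L[4]='y', prepend. Next row=LF[4]=6
  step 5: row=6, L[6]='y', prepend. Next row=LF[6]=7
  step 6: row=7, L[7]='x', prepend. Next row=LF[7]=1
  step 7: row=1, L[1]='y', prepend. Next row=LF[1]=3
  step 8: row=3, L[3]='y', prepend. Next row=LF[3]=5
Reversed output: yyxyyyy$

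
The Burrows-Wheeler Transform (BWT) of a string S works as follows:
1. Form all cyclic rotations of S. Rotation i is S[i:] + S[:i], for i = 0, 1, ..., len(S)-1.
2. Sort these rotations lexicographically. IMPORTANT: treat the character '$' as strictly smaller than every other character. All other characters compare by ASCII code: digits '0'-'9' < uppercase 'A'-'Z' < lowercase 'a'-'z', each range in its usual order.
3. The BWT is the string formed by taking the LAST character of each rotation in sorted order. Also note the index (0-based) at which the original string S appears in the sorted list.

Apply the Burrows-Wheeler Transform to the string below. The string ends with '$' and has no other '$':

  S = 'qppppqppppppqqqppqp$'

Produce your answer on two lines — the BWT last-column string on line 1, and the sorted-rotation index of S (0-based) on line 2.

All 20 rotations (rotation i = S[i:]+S[:i]):
  rot[0] = qppppqppppppqqqppqp$
  rot[1] = ppppqppppppqqqppqp$q
  rot[2] = pppqppppppqqqppqp$qp
  rot[3] = ppqppppppqqqppqp$qpp
  rot[4] = pqppppppqqqppqp$qppp
  rot[5] = qppppppqqqppqp$qpppp
  rot[6] = ppppppqqqppqp$qppppq
  rot[7] = pppppqqqppqp$qppppqp
  rot[8] = ppppqqqppqp$qppppqpp
  rot[9] = pppqqqppqp$qppppqppp
  rot[10] = ppqqqppqp$qppppqpppp
  rot[11] = pqqqppqp$qppppqppppp
  rot[12] = qqqppqp$qppppqpppppp
  rot[13] = qqppqp$qppppqppppppq
  rot[14] = qppqp$qppppqppppppqq
  rot[15] = ppqp$qppppqppppppqqq
  rot[16] = pqp$qppppqppppppqqqp
  rot[17] = qp$qppppqppppppqqqpp
  rot[18] = p$qppppqppppppqqqppq
  rot[19] = $qppppqppppppqqqppqp
Sorted (with $ < everything):
  sorted[0] = $qppppqppppppqqqppqp  (last char: 'p')
  sorted[1] = p$qppppqppppppqqqppq  (last char: 'q')
  sorted[2] = ppppppqqqppqp$qppppq  (last char: 'q')
  sorted[3] = pppppqqqppqp$qppppqp  (last char: 'p')
  sorted[4] = ppppqppppppqqqppqp$q  (last char: 'q')
  sorted[5] = ppppqqqppqp$qppppqpp  (last char: 'p')
  sorted[6] = pppqppppppqqqppqp$qp  (last char: 'p')
  sorted[7] = pppqqqppqp$qppppqppp  (last char: 'p')
  sorted[8] = ppqp$qppppqppppppqqq  (last char: 'q')
  sorted[9] = ppqppppppqqqppqp$qpp  (last char: 'p')
  sorted[10] = ppqqqppqp$qppppqpppp  (last char: 'p')
  sorted[11] = pqp$qppppqppppppqqqp  (last char: 'p')
  sorted[12] = pqppppppqqqppqp$qppp  (last char: 'p')
  sorted[13] = pqqqppqp$qppppqppppp  (last char: 'p')
  sorted[14] = qp$qppppqppppppqqqpp  (last char: 'p')
  sorted[15] = qppppppqqqppqp$qpppp  (last char: 'p')
  sorted[16] = qppppqppppppqqqppqp$  (last char: '$')
  sorted[17] = qppqp$qppppqppppppqq  (last char: 'q')
  sorted[18] = qqppqp$qppppqppppppq  (last char: 'q')
  sorted[19] = qqqppqp$qppppqpppppp  (last char: 'p')
Last column: pqqpqpppqppppppp$qqp
Original string S is at sorted index 16

Answer: pqqpqpppqppppppp$qqp
16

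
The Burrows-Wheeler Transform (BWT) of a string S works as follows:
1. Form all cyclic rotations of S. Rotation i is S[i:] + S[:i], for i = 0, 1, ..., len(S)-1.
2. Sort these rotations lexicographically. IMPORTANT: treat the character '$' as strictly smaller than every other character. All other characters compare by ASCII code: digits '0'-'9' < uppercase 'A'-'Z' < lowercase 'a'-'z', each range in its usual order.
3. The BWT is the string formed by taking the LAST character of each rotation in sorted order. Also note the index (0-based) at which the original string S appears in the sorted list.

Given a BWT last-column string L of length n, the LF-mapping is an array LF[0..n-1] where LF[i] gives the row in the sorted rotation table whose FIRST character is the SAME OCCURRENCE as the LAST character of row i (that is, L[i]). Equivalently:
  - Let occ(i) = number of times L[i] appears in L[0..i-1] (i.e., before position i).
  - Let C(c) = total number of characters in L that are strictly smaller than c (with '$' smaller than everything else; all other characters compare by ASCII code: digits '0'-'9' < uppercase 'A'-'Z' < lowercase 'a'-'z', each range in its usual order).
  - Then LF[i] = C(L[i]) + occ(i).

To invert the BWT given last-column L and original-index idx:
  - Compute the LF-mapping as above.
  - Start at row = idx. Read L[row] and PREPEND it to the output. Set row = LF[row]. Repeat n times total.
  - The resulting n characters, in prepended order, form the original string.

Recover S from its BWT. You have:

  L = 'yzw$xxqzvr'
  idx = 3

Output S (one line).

LF mapping: 7 8 4 0 5 6 1 9 3 2
Walk LF starting at row 3, prepending L[row]:
  step 1: row=3, L[3]='$', prepend. Next row=LF[3]=0
  step 2: row=0, L[0]='y', prepend. Next row=LF[0]=7
  step 3: row=7, L[7]='z', prepend. Next row=LF[7]=9
  step 4: row=9, L[9]='r', prepend. Next row=LF[9]=2
  step 5: row=2, L[2]='w', prepend. Next row=LF[2]=4
  step 6: row=4, L[4]='x', prepend. Next row=LF[4]=5
  step 7: row=5, L[5]='x', prepend. Next row=LF[5]=6
  step 8: row=6, L[6]='q', prepend. Next row=LF[6]=1
  step 9: row=1, L[1]='z', prepend. Next row=LF[1]=8
  step 10: row=8, L[8]='v', prepend. Next row=LF[8]=3
Reversed output: vzqxxwrzy$

Answer: vzqxxwrzy$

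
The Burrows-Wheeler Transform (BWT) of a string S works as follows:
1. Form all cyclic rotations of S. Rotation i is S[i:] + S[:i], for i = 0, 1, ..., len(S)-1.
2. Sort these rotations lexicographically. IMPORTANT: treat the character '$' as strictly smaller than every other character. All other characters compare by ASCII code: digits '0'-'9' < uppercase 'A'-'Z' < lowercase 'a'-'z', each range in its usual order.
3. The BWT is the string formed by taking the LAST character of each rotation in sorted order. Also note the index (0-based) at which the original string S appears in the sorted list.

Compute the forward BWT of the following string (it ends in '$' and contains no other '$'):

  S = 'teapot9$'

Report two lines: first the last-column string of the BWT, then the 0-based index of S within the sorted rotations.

All 8 rotations (rotation i = S[i:]+S[:i]):
  rot[0] = teapot9$
  rot[1] = eapot9$t
  rot[2] = apot9$te
  rot[3] = pot9$tea
  rot[4] = ot9$teap
  rot[5] = t9$teapo
  rot[6] = 9$teapot
  rot[7] = $teapot9
Sorted (with $ < everything):
  sorted[0] = $teapot9  (last char: '9')
  sorted[1] = 9$teapot  (last char: 't')
  sorted[2] = apot9$te  (last char: 'e')
  sorted[3] = eapot9$t  (last char: 't')
  sorted[4] = ot9$teap  (last char: 'p')
  sorted[5] = pot9$tea  (last char: 'a')
  sorted[6] = t9$teapo  (last char: 'o')
  sorted[7] = teapot9$  (last char: '$')
Last column: 9tetpao$
Original string S is at sorted index 7

Answer: 9tetpao$
7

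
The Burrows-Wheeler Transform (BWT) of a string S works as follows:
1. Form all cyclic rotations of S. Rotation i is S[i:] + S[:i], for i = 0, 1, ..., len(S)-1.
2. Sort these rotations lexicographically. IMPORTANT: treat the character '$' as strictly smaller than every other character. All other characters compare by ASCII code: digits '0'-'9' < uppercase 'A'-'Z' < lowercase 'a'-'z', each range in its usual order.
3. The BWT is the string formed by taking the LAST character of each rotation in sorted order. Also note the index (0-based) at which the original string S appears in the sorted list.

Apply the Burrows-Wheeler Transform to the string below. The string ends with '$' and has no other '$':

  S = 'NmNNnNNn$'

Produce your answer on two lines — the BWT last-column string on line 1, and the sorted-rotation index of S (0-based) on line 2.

Answer: nnm$NNNNN
3

Derivation:
All 9 rotations (rotation i = S[i:]+S[:i]):
  rot[0] = NmNNnNNn$
  rot[1] = mNNnNNn$N
  rot[2] = NNnNNn$Nm
  rot[3] = NnNNn$NmN
  rot[4] = nNNn$NmNN
  rot[5] = NNn$NmNNn
  rot[6] = Nn$NmNNnN
  rot[7] = n$NmNNnNN
  rot[8] = $NmNNnNNn
Sorted (with $ < everything):
  sorted[0] = $NmNNnNNn  (last char: 'n')
  sorted[1] = NNn$NmNNn  (last char: 'n')
  sorted[2] = NNnNNn$Nm  (last char: 'm')
  sorted[3] = NmNNnNNn$  (last char: '$')
  sorted[4] = Nn$NmNNnN  (last char: 'N')
  sorted[5] = NnNNn$NmN  (last char: 'N')
  sorted[6] = mNNnNNn$N  (last char: 'N')
  sorted[7] = n$NmNNnNN  (last char: 'N')
  sorted[8] = nNNn$NmNN  (last char: 'N')
Last column: nnm$NNNNN
Original string S is at sorted index 3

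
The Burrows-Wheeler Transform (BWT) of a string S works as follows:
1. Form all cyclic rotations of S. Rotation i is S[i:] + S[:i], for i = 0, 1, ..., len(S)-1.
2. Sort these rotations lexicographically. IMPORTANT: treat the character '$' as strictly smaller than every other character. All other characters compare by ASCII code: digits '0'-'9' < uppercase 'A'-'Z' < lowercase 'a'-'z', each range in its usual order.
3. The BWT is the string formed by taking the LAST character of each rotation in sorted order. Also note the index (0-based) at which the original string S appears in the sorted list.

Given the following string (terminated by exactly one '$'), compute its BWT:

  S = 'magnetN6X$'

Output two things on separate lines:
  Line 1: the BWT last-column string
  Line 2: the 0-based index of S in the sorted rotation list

Answer: XNt6mna$ge
7

Derivation:
All 10 rotations (rotation i = S[i:]+S[:i]):
  rot[0] = magnetN6X$
  rot[1] = agnetN6X$m
  rot[2] = gnetN6X$ma
  rot[3] = netN6X$mag
  rot[4] = etN6X$magn
  rot[5] = tN6X$magne
  rot[6] = N6X$magnet
  rot[7] = 6X$magnetN
  rot[8] = X$magnetN6
  rot[9] = $magnetN6X
Sorted (with $ < everything):
  sorted[0] = $magnetN6X  (last char: 'X')
  sorted[1] = 6X$magnetN  (last char: 'N')
  sorted[2] = N6X$magnet  (last char: 't')
  sorted[3] = X$magnetN6  (last char: '6')
  sorted[4] = agnetN6X$m  (last char: 'm')
  sorted[5] = etN6X$magn  (last char: 'n')
  sorted[6] = gnetN6X$ma  (last char: 'a')
  sorted[7] = magnetN6X$  (last char: '$')
  sorted[8] = netN6X$mag  (last char: 'g')
  sorted[9] = tN6X$magne  (last char: 'e')
Last column: XNt6mna$ge
Original string S is at sorted index 7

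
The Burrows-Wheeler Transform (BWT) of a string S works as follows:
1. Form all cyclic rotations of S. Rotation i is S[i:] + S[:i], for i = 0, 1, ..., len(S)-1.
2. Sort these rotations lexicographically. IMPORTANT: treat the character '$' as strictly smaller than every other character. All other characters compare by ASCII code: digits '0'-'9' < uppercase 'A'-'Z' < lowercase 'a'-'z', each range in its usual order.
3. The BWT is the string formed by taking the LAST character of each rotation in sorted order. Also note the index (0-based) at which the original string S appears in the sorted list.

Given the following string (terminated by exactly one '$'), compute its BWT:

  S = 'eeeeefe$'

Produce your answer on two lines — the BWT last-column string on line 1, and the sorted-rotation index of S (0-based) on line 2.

All 8 rotations (rotation i = S[i:]+S[:i]):
  rot[0] = eeeeefe$
  rot[1] = eeeefe$e
  rot[2] = eeefe$ee
  rot[3] = eefe$eee
  rot[4] = efe$eeee
  rot[5] = fe$eeeee
  rot[6] = e$eeeeef
  rot[7] = $eeeeefe
Sorted (with $ < everything):
  sorted[0] = $eeeeefe  (last char: 'e')
  sorted[1] = e$eeeeef  (last char: 'f')
  sorted[2] = eeeeefe$  (last char: '$')
  sorted[3] = eeeefe$e  (last char: 'e')
  sorted[4] = eeefe$ee  (last char: 'e')
  sorted[5] = eefe$eee  (last char: 'e')
  sorted[6] = efe$eeee  (last char: 'e')
  sorted[7] = fe$eeeee  (last char: 'e')
Last column: ef$eeeee
Original string S is at sorted index 2

Answer: ef$eeeee
2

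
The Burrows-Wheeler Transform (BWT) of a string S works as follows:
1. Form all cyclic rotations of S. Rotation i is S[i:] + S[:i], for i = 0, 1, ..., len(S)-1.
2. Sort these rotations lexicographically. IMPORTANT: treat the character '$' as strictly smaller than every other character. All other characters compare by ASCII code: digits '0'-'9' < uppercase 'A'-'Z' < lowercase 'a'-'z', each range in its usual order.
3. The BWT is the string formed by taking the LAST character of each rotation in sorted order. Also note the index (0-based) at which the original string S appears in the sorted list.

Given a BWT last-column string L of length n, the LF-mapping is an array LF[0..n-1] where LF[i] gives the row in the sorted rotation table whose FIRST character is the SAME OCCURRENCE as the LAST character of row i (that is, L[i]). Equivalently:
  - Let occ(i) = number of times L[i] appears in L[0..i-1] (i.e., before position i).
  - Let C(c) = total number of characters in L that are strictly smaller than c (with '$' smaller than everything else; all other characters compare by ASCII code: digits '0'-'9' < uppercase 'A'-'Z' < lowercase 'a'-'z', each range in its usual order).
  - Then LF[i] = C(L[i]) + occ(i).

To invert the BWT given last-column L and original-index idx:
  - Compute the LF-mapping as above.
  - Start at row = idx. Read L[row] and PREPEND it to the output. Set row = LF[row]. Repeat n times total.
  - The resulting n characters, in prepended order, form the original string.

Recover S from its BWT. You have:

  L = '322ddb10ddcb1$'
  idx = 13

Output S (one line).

LF mapping: 6 4 5 10 11 7 2 1 12 13 9 8 3 0
Walk LF starting at row 13, prepending L[row]:
  step 1: row=13, L[13]='$', prepend. Next row=LF[13]=0
  step 2: row=0, L[0]='3', prepend. Next row=LF[0]=6
  step 3: row=6, L[6]='1', prepend. Next row=LF[6]=2
  step 4: row=2, L[2]='2', prepend. Next row=LF[2]=5
  step 5: row=5, L[5]='b', prepend. Next row=LF[5]=7
  step 6: row=7, L[7]='0', prepend. Next row=LF[7]=1
  step 7: row=1, L[1]='2', prepend. Next row=LF[1]=4
  step 8: row=4, L[4]='d', prepend. Next row=LF[4]=11
  step 9: row=11, L[11]='b', prepend. Next row=LF[11]=8
  step 10: row=8, L[8]='d', prepend. Next row=LF[8]=12
  step 11: row=12, L[12]='1', prepend. Next row=LF[12]=3
  step 12: row=3, L[3]='d', prepend. Next row=LF[3]=10
  step 13: row=10, L[10]='c', prepend. Next row=LF[10]=9
  step 14: row=9, L[9]='d', prepend. Next row=LF[9]=13
Reversed output: dcd1dbd20b213$

Answer: dcd1dbd20b213$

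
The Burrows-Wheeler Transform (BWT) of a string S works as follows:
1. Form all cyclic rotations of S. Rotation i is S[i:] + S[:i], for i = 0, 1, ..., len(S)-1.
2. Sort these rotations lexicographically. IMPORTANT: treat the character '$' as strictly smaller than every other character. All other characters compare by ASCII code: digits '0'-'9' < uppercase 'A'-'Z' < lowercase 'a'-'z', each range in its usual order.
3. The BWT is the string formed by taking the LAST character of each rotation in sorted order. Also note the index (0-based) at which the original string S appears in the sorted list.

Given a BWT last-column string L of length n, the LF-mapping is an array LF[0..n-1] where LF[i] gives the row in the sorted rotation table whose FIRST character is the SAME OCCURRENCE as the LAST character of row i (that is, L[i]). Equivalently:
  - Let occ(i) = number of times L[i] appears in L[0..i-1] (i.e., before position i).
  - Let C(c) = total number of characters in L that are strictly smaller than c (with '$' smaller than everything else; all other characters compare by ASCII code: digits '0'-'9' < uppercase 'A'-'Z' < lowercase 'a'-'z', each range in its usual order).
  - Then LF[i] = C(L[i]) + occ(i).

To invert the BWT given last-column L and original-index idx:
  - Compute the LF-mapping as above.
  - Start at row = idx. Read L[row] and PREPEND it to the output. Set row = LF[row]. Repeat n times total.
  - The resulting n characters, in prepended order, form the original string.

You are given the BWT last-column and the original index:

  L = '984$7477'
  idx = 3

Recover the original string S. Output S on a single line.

LF mapping: 7 6 1 0 3 2 4 5
Walk LF starting at row 3, prepending L[row]:
  step 1: row=3, L[3]='$', prepend. Next row=LF[3]=0
  step 2: row=0, L[0]='9', prepend. Next row=LF[0]=7
  step 3: row=7, L[7]='7', prepend. Next row=LF[7]=5
  step 4: row=5, L[5]='4', prepend. Next row=LF[5]=2
  step 5: row=2, L[2]='4', prepend. Next row=LF[2]=1
  step 6: row=1, L[1]='8', prepend. Next row=LF[1]=6
  step 7: row=6, L[6]='7', prepend. Next row=LF[6]=4
  step 8: row=4, L[4]='7', prepend. Next row=LF[4]=3
Reversed output: 7784479$

Answer: 7784479$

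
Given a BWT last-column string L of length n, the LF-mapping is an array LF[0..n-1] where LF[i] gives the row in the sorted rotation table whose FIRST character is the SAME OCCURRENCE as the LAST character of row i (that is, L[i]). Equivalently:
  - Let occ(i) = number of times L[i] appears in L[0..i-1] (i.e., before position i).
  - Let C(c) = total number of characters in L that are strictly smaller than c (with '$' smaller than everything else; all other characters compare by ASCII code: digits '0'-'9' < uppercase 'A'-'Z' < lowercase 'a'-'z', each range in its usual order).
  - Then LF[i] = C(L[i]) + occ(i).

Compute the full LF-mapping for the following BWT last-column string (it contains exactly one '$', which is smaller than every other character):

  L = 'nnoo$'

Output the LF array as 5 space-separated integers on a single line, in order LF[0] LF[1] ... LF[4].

Answer: 1 2 3 4 0

Derivation:
Char counts: '$':1, 'n':2, 'o':2
C (first-col start): C('$')=0, C('n')=1, C('o')=3
L[0]='n': occ=0, LF[0]=C('n')+0=1+0=1
L[1]='n': occ=1, LF[1]=C('n')+1=1+1=2
L[2]='o': occ=0, LF[2]=C('o')+0=3+0=3
L[3]='o': occ=1, LF[3]=C('o')+1=3+1=4
L[4]='$': occ=0, LF[4]=C('$')+0=0+0=0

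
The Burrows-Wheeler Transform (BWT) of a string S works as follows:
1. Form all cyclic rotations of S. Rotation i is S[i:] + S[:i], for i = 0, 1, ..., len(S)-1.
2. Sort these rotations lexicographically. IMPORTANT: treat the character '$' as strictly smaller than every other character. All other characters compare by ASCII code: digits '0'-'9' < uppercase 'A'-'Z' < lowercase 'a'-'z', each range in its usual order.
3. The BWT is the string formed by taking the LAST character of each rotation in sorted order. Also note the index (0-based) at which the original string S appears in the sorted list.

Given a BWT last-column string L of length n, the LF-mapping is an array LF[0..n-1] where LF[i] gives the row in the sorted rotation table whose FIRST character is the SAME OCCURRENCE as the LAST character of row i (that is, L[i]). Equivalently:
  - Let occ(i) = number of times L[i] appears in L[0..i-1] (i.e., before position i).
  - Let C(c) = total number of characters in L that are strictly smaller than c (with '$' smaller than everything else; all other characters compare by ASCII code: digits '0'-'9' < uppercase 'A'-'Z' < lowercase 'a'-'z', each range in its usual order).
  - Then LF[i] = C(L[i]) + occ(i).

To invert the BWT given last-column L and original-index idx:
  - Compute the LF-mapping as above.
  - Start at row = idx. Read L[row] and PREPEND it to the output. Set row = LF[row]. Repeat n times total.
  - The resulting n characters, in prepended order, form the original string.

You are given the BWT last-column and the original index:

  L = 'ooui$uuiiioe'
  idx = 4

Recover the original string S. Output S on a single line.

LF mapping: 6 7 9 2 0 10 11 3 4 5 8 1
Walk LF starting at row 4, prepending L[row]:
  step 1: row=4, L[4]='$', prepend. Next row=LF[4]=0
  step 2: row=0, L[0]='o', prepend. Next row=LF[0]=6
  step 3: row=6, L[6]='u', prepend. Next row=LF[6]=11
  step 4: row=11, L[11]='e', prepend. Next row=LF[11]=1
  step 5: row=1, L[1]='o', prepend. Next row=LF[1]=7
  step 6: row=7, L[7]='i', prepend. Next row=LF[7]=3
  step 7: row=3, L[3]='i', prepend. Next row=LF[3]=2
  step 8: row=2, L[2]='u', prepend. Next row=LF[2]=9
  step 9: row=9, L[9]='i', prepend. Next row=LF[9]=5
  step 10: row=5, L[5]='u', prepend. Next row=LF[5]=10
  step 11: row=10, L[10]='o', prepend. Next row=LF[10]=8
  step 12: row=8, L[8]='i', prepend. Next row=LF[8]=4
Reversed output: iouiuiioeuo$

Answer: iouiuiioeuo$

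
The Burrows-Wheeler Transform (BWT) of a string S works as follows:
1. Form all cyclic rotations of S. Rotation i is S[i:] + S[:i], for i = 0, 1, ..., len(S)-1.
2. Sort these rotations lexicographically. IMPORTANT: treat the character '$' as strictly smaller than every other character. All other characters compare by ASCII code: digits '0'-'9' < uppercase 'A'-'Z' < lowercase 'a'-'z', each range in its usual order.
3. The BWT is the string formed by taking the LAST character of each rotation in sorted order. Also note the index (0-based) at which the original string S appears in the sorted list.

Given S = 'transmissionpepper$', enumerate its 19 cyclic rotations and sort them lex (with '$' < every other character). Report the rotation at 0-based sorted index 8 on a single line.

Answer: nsmissionpepper$tra

Derivation:
All 19 rotations (rotation i = S[i:]+S[:i]):
  rot[0] = transmissionpepper$
  rot[1] = ransmissionpepper$t
  rot[2] = ansmissionpepper$tr
  rot[3] = nsmissionpepper$tra
  rot[4] = smissionpepper$tran
  rot[5] = missionpepper$trans
  rot[6] = issionpepper$transm
  rot[7] = ssionpepper$transmi
  rot[8] = sionpepper$transmis
  rot[9] = ionpepper$transmiss
  rot[10] = onpepper$transmissi
  rot[11] = npepper$transmissio
  rot[12] = pepper$transmission
  rot[13] = epper$transmissionp
  rot[14] = pper$transmissionpe
  rot[15] = per$transmissionpep
  rot[16] = er$transmissionpepp
  rot[17] = r$transmissionpeppe
  rot[18] = $transmissionpepper
Sorted (with $ < everything):
  sorted[0] = $transmissionpepper
  sorted[1] = ansmissionpepper$tr
  sorted[2] = epper$transmissionp
  sorted[3] = er$transmissionpepp
  sorted[4] = ionpepper$transmiss
  sorted[5] = issionpepper$transm
  sorted[6] = missionpepper$trans
  sorted[7] = npepper$transmissio
  sorted[8] = nsmissionpepper$tra
  sorted[9] = onpepper$transmissi
  sorted[10] = pepper$transmission
  sorted[11] = per$transmissionpep
  sorted[12] = pper$transmissionpe
  sorted[13] = r$transmissionpeppe
  sorted[14] = ransmissionpepper$t
  sorted[15] = sionpepper$transmis
  sorted[16] = smissionpepper$tran
  sorted[17] = ssionpepper$transmi
  sorted[18] = transmissionpepper$
sorted[8] = nsmissionpepper$tra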